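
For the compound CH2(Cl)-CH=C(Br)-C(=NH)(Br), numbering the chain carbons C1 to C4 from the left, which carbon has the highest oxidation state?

C4

Assign +1 per bond to O/N/halogen, −1 per bond to H or an electropositive element, and 0 per bond to carbon. Tallying each carbon:
C1: 1C, 2H, 1Cl → 0 − 2 + 1 = -1
C2: 3C, 1H → 0 − 1 = -1
C3: 3C, 1Br → 0 + 1 = +1
C4: 1C, 2N, 1Br → 0 + 2 + 1 = +3
The most oxidised carbon is C4 at +3.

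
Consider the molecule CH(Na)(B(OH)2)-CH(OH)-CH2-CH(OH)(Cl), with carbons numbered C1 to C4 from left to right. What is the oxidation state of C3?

-2

C3 has one bond to C (0), one bond to C (0), one bond to H (-1), one bond to H (-1).
Oxidation state = 0 + 0 − 1 − 1 = -2.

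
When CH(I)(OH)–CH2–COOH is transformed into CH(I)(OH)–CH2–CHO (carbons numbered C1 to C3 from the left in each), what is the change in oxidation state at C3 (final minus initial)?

-2

Before: C3 has 1 bond to C, 3 bonds to O → oxidation state +3.
After: C3 has 1 bond to C, 1 bond to H, 2 bonds to O → oxidation state +1.
Δ = +1 − (+3) = -2, so this is a reduction at C3.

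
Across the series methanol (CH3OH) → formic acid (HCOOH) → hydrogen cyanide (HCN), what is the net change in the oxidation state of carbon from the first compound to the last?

Carbon oxidation states along the series — methanol: -2, formic acid: +2, hydrogen cyanide: +2.
Net change = +2 − (-2) = +4.

+4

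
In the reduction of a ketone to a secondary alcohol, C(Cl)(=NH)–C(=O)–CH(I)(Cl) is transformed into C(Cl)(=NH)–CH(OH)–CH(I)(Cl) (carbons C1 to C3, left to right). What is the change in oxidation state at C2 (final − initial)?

-2

Before: C2 has 2 bonds to C, 2 bonds to O → oxidation state +2.
After: C2 has 2 bonds to C, 1 bond to H, 1 bond to O → oxidation state 0.
Δ = 0 − (+2) = -2, so this is a reduction at C2.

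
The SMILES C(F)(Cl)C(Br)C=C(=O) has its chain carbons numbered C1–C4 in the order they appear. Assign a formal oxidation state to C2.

Each bond to a more electronegative atom (O, N, halogen) counts +1, each bond to a less electronegative atom (H, metal, B, Si) counts −1, and each C–C bond counts 0.
C2 has one bond to C (0), one bond to C (0), one bond to H (-1), one bond to Br (+1).
Oxidation state = 0 + 0 − 1 + 1 = 0.

0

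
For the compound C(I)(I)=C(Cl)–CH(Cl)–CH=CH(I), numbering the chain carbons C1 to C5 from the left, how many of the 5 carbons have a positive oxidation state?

Tallying each carbon's bonds:
C1: 2C, 2I → 0 + 2 = +2
C2: 3C, 1Cl → 0 + 1 = +1
C3: 2C, 1H, 1Cl → 0 − 1 + 1 = 0
C4: 3C, 1H → 0 − 1 = -1
C5: 2C, 1H, 1I → 0 − 1 + 1 = 0
2 carbons (C1, C2) meet the condition.

2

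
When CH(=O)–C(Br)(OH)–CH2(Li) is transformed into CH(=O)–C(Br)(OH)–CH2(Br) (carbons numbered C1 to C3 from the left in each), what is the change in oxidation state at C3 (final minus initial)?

+2

Before: C3 has 1 bond to C, 2 bonds to H, 1 bond to Li → oxidation state -3.
After: C3 has 1 bond to C, 2 bonds to H, 1 bond to Br → oxidation state -1.
Δ = -1 − (-3) = +2, so this is an oxidation at C3.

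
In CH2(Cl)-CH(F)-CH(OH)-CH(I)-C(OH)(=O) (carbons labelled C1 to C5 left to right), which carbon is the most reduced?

C1

Count +1 for every bond to an atom more electronegative than carbon and −1 for every bond to one less electronegative; C–C bonds are 0. Tallying each carbon:
C1: 1C, 2H, 1Cl → 0 − 2 + 1 = -1
C2: 2C, 1H, 1F → 0 − 1 + 1 = 0
C3: 2C, 1H, 1O → 0 − 1 + 1 = 0
C4: 2C, 1H, 1I → 0 − 1 + 1 = 0
C5: 1C, 3O → 0 + 3 = +3
The most reduced carbon is C1 at -1.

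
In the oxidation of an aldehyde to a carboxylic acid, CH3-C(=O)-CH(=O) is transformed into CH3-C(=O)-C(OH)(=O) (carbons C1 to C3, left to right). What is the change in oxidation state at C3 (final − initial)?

Before: C3 has 1 bond to C, 1 bond to H, 2 bonds to O → oxidation state +1.
After: C3 has 1 bond to C, 3 bonds to O → oxidation state +3.
Δ = +3 − (+1) = +2, so this is an oxidation at C3.

+2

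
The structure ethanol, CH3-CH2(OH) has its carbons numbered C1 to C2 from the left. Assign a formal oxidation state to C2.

-1

C2 has one bond to H (-1), one bond to H (-1), one bond to O (+1), one bond to C (0).
Oxidation state = -1 − 1 + 1 + 0 = -1.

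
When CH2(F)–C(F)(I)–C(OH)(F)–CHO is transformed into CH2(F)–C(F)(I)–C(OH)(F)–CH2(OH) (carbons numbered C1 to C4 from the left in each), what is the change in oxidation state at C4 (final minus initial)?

-2

Before: C4 has 1 bond to C, 1 bond to H, 2 bonds to O → oxidation state +1.
After: C4 has 1 bond to C, 2 bonds to H, 1 bond to O → oxidation state -1.
Δ = -1 − (+1) = -2, so this is a reduction at C4.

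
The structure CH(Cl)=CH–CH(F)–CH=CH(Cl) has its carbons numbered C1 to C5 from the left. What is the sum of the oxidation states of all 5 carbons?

-2

Bonds to more-electronegative neighbours contribute +1 each, bonds to H or metals contribute −1 each, and C–C bonds contribute 0. Tallying each carbon:
C1: 2C, 1H, 1Cl → 0 − 1 + 1 = 0
C2: 3C, 1H → 0 − 1 = -1
C3: 2C, 1H, 1F → 0 − 1 + 1 = 0
C4: 3C, 1H → 0 − 1 = -1
C5: 2C, 1H, 1Cl → 0 − 1 + 1 = 0
Sum = 0 − 1 + 0 − 1 + 0 = -2.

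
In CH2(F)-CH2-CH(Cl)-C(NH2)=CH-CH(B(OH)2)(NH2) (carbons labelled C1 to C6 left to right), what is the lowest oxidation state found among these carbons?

Tallying each carbon's bonds:
C1: 1C, 2H, 1F → 0 − 2 + 1 = -1
C2: 2C, 2H → 0 − 2 = -2
C3: 2C, 1H, 1Cl → 0 − 1 + 1 = 0
C4: 3C, 1N → 0 + 1 = +1
C5: 3C, 1H → 0 − 1 = -1
C6: 1C, 1H, 1N, 1B → 0 − 1 + 1 − 1 = -1
The lowest value is -2.

-2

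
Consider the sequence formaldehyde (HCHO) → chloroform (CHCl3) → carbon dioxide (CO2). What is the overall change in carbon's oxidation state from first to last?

Carbon oxidation states along the series — formaldehyde: 0, chloroform: +2, carbon dioxide: +4.
Net change = +4 − (0) = +4.

+4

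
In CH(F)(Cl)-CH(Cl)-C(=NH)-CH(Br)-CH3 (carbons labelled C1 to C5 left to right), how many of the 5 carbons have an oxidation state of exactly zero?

Each bond to a more electronegative atom (O, N, halogen) counts +1, each bond to a less electronegative atom (H, metal, B, Si) counts −1, and each C–C bond counts 0. Tallying each carbon:
C1: 1C, 1H, 1F, 1Cl → 0 − 1 + 1 + 1 = +1
C2: 2C, 1H, 1Cl → 0 − 1 + 1 = 0
C3: 2C, 2N → 0 + 2 = +2
C4: 2C, 1H, 1Br → 0 − 1 + 1 = 0
C5: 1C, 3H → 0 − 3 = -3
2 carbons (C2, C4) meet the condition.

2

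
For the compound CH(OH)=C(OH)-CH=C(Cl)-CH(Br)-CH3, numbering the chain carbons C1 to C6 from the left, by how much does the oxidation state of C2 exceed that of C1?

C2: 3C, 1O → 0 + 1 = +1
C1: 2C, 1H, 1O → 0 − 1 + 1 = 0
Difference: +1 − (0) = +1.

+1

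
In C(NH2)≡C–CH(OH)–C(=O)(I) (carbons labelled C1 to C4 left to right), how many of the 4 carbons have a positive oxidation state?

2

Each bond to a more electronegative atom (O, N, halogen) counts +1, each bond to a less electronegative atom (H, metal, B, Si) counts −1, and each C–C bond counts 0. Tallying each carbon:
C1: 3C, 1N → 0 + 1 = +1
C2: 4C → 0 = 0
C3: 2C, 1H, 1O → 0 − 1 + 1 = 0
C4: 1C, 2O, 1I → 0 + 2 + 1 = +3
2 carbons (C1, C4) meet the condition.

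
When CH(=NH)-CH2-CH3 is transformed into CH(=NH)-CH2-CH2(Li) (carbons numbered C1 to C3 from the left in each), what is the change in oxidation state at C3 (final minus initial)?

0

Before: C3 has 1 bond to C, 3 bonds to H → oxidation state -3.
After: C3 has 1 bond to C, 2 bonds to H, 1 bond to Li → oxidation state -3.
Δ = -3 − (-3) = 0, so no net redox change at C3.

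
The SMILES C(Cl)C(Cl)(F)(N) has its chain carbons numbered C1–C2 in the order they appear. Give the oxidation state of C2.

Bonds to more-electronegative neighbours contribute +1 each, bonds to H or metals contribute −1 each, and C–C bonds contribute 0.
C2 has one bond to C (0), one bond to Cl (+1), one bond to F (+1), one bond to N (+1).
Oxidation state = 0 + 1 + 1 + 1 = +3.

+3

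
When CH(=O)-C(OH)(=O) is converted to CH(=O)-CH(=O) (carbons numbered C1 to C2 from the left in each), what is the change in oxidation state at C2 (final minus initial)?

Before: C2 has 1 bond to C, 3 bonds to O → oxidation state +3.
After: C2 has 1 bond to C, 1 bond to H, 2 bonds to O → oxidation state +1.
Δ = +1 − (+3) = -2, so this is a reduction at C2.

-2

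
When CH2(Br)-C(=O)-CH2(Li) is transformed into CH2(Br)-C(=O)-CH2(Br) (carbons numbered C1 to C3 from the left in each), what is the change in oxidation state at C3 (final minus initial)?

+2

Before: C3 has 1 bond to C, 2 bonds to H, 1 bond to Li → oxidation state -3.
After: C3 has 1 bond to C, 2 bonds to H, 1 bond to Br → oxidation state -1.
Δ = -1 − (-3) = +2, so this is an oxidation at C3.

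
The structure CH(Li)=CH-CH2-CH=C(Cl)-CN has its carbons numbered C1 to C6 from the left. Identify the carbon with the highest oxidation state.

C6

Tallying each carbon's bonds:
C1: 2C, 1H, 1Li → 0 − 1 − 1 = -2
C2: 3C, 1H → 0 − 1 = -1
C3: 2C, 2H → 0 − 2 = -2
C4: 3C, 1H → 0 − 1 = -1
C5: 3C, 1Cl → 0 + 1 = +1
C6: 1C, 3N → 0 + 3 = +3
The most oxidised carbon is C6 at +3.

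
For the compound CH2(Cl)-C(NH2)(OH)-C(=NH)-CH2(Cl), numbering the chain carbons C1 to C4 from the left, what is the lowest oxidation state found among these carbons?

Tallying each carbon's bonds:
C1: 1C, 2H, 1Cl → 0 − 2 + 1 = -1
C2: 2C, 1O, 1N → 0 + 1 + 1 = +2
C3: 2C, 2N → 0 + 2 = +2
C4: 1C, 2H, 1Cl → 0 − 2 + 1 = -1
The lowest value is -1.

-1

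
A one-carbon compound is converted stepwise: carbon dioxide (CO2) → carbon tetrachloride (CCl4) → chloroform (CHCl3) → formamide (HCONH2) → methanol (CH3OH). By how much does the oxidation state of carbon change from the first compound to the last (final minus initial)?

Carbon oxidation states along the series — carbon dioxide: +4, carbon tetrachloride: +4, chloroform: +2, formamide: +2, methanol: -2.
Net change = -2 − (+4) = -6.

-6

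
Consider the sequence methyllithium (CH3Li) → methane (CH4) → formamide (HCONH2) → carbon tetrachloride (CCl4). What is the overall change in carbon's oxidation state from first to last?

Carbon oxidation states along the series — methyllithium: -4, methane: -4, formamide: +2, carbon tetrachloride: +4.
Net change = +4 − (-4) = +8.

+8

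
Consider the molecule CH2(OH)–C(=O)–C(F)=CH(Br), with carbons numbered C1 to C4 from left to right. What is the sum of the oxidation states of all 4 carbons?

+2

Bonds to more-electronegative neighbours contribute +1 each, bonds to H or metals contribute −1 each, and C–C bonds contribute 0. Tallying each carbon:
C1: 1C, 2H, 1O → 0 − 2 + 1 = -1
C2: 2C, 2O → 0 + 2 = +2
C3: 3C, 1F → 0 + 1 = +1
C4: 2C, 1H, 1Br → 0 − 1 + 1 = 0
Sum = -1 + 2 + 1 + 0 = +2.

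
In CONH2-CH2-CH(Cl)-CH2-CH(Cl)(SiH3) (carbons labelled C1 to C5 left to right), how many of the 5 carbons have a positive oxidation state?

Count +1 for every bond to an atom more electronegative than carbon and −1 for every bond to one less electronegative; C–C bonds are 0. Tallying each carbon:
C1: 1C, 2O, 1N → 0 + 2 + 1 = +3
C2: 2C, 2H → 0 − 2 = -2
C3: 2C, 1H, 1Cl → 0 − 1 + 1 = 0
C4: 2C, 2H → 0 − 2 = -2
C5: 1C, 1H, 1Cl, 1Si → 0 − 1 + 1 − 1 = -1
1 carbon (C1) meets the condition.

1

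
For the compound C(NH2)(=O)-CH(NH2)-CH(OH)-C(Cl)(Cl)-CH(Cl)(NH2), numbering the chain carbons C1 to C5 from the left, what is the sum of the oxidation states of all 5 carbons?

+6

Tallying each carbon's bonds:
C1: 1C, 2O, 1N → 0 + 2 + 1 = +3
C2: 2C, 1H, 1N → 0 − 1 + 1 = 0
C3: 2C, 1H, 1O → 0 − 1 + 1 = 0
C4: 2C, 2Cl → 0 + 2 = +2
C5: 1C, 1H, 1N, 1Cl → 0 − 1 + 1 + 1 = +1
Sum = +3 + 0 + 0 + 2 + 1 = +6.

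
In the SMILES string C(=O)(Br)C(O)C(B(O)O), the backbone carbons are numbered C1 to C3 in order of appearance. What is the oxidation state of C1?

C1 has one bond to C (0), a double bond to O (2×+1 = +2), one bond to Br (+1).
Oxidation state = 0 + 2 + 1 = +3.

+3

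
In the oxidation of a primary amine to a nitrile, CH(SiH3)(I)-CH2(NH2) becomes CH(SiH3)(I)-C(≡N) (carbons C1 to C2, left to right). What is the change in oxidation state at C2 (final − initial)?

Before: C2 has 1 bond to C, 2 bonds to H, 1 bond to N → oxidation state -1.
After: C2 has 1 bond to C, 3 bonds to N → oxidation state +3.
Δ = +3 − (-1) = +4, so this is an oxidation at C2.

+4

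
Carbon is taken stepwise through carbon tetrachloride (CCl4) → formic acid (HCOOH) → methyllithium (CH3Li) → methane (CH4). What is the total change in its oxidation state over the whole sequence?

Carbon oxidation states along the series — carbon tetrachloride: +4, formic acid: +2, methyllithium: -4, methane: -4.
Net change = -4 − (+4) = -8.

-8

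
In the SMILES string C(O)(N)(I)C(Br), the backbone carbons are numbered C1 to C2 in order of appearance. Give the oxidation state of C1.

+3

Assign +1 per bond to O/N/halogen, −1 per bond to H or an electropositive element, and 0 per bond to carbon.
C1 has one bond to C (0), one bond to O (+1), one bond to N (+1), one bond to I (+1).
Oxidation state = 0 + 1 + 1 + 1 = +3.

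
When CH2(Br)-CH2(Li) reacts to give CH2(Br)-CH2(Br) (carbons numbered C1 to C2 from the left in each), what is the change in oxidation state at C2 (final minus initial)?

+2

Before: C2 has 1 bond to C, 2 bonds to H, 1 bond to Li → oxidation state -3.
After: C2 has 1 bond to C, 2 bonds to H, 1 bond to Br → oxidation state -1.
Δ = -1 − (-3) = +2, so this is an oxidation at C2.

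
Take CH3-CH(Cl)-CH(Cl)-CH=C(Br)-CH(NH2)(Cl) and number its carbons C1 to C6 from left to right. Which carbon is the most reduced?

C1

Assign +1 per bond to O/N/halogen, −1 per bond to H or an electropositive element, and 0 per bond to carbon. Tallying each carbon:
C1: 1C, 3H → 0 − 3 = -3
C2: 2C, 1H, 1Cl → 0 − 1 + 1 = 0
C3: 2C, 1H, 1Cl → 0 − 1 + 1 = 0
C4: 3C, 1H → 0 − 1 = -1
C5: 3C, 1Br → 0 + 1 = +1
C6: 1C, 1H, 1N, 1Cl → 0 − 1 + 1 + 1 = +1
The most reduced carbon is C1 at -3.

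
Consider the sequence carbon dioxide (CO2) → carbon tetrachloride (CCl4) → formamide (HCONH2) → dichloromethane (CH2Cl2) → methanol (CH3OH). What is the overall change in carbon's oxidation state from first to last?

Carbon oxidation states along the series — carbon dioxide: +4, carbon tetrachloride: +4, formamide: +2, dichloromethane: 0, methanol: -2.
Net change = -2 − (+4) = -6.

-6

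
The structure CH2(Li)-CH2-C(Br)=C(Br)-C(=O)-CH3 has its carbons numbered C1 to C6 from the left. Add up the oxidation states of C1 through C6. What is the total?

-4

Tallying each carbon's bonds:
C1: 1C, 2H, 1Li → 0 − 2 − 1 = -3
C2: 2C, 2H → 0 − 2 = -2
C3: 3C, 1Br → 0 + 1 = +1
C4: 3C, 1Br → 0 + 1 = +1
C5: 2C, 2O → 0 + 2 = +2
C6: 1C, 3H → 0 − 3 = -3
Sum = -3 − 2 + 1 + 1 + 2 − 3 = -4.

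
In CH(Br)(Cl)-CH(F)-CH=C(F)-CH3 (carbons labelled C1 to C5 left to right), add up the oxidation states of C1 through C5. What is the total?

-2

Assign +1 per bond to O/N/halogen, −1 per bond to H or an electropositive element, and 0 per bond to carbon. Tallying each carbon:
C1: 1C, 1H, 1Cl, 1Br → 0 − 1 + 1 + 1 = +1
C2: 2C, 1H, 1F → 0 − 1 + 1 = 0
C3: 3C, 1H → 0 − 1 = -1
C4: 3C, 1F → 0 + 1 = +1
C5: 1C, 3H → 0 − 3 = -3
Sum = +1 + 0 − 1 + 1 − 3 = -2.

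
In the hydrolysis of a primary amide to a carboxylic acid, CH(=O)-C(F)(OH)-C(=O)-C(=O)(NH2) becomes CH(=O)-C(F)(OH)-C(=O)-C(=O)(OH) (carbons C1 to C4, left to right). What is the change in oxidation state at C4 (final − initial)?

Before: C4 has 1 bond to C, 2 bonds to O, 1 bond to N → oxidation state +3.
After: C4 has 1 bond to C, 3 bonds to O → oxidation state +3.
Δ = +3 − (+3) = 0, so no net redox change at C4.

0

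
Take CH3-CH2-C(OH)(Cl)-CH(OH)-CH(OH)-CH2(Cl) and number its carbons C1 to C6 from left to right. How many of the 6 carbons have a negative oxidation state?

3

Each bond to a more electronegative atom (O, N, halogen) counts +1, each bond to a less electronegative atom (H, metal, B, Si) counts −1, and each C–C bond counts 0. Tallying each carbon:
C1: 1C, 3H → 0 − 3 = -3
C2: 2C, 2H → 0 − 2 = -2
C3: 2C, 1O, 1Cl → 0 + 1 + 1 = +2
C4: 2C, 1H, 1O → 0 − 1 + 1 = 0
C5: 2C, 1H, 1O → 0 − 1 + 1 = 0
C6: 1C, 2H, 1Cl → 0 − 2 + 1 = -1
3 carbons (C1, C2, C6) meet the condition.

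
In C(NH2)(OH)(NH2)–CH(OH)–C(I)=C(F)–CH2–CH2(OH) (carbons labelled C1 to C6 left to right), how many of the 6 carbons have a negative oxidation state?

Assign +1 per bond to O/N/halogen, −1 per bond to H or an electropositive element, and 0 per bond to carbon. Tallying each carbon:
C1: 1C, 1O, 2N → 0 + 1 + 2 = +3
C2: 2C, 1H, 1O → 0 − 1 + 1 = 0
C3: 3C, 1I → 0 + 1 = +1
C4: 3C, 1F → 0 + 1 = +1
C5: 2C, 2H → 0 − 2 = -2
C6: 1C, 2H, 1O → 0 − 2 + 1 = -1
2 carbons (C5, C6) meet the condition.

2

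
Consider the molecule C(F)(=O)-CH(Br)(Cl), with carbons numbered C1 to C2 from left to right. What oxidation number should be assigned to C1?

+3

Bonds to more-electronegative neighbours contribute +1 each, bonds to H or metals contribute −1 each, and C–C bonds contribute 0.
C1 has one bond to C (0), one bond to F (+1), a double bond to O (2×+1 = +2).
Oxidation state = 0 + 1 + 2 = +3.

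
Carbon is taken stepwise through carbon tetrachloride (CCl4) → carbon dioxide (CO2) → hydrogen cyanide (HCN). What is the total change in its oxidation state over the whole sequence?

Carbon oxidation states along the series — carbon tetrachloride: +4, carbon dioxide: +4, hydrogen cyanide: +2.
Net change = +2 − (+4) = -2.

-2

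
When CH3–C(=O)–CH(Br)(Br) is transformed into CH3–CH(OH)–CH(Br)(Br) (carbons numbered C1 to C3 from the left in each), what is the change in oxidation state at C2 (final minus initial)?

Before: C2 has 2 bonds to C, 2 bonds to O → oxidation state +2.
After: C2 has 2 bonds to C, 1 bond to H, 1 bond to O → oxidation state 0.
Δ = 0 − (+2) = -2, so this is a reduction at C2.

-2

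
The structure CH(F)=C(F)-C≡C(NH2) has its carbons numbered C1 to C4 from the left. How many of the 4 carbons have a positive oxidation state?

Tallying each carbon's bonds:
C1: 2C, 1H, 1F → 0 − 1 + 1 = 0
C2: 3C, 1F → 0 + 1 = +1
C3: 4C → 0 = 0
C4: 3C, 1N → 0 + 1 = +1
2 carbons (C2, C4) meet the condition.

2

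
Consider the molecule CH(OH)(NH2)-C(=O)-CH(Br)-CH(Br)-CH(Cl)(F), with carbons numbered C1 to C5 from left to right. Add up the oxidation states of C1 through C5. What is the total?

Count +1 for every bond to an atom more electronegative than carbon and −1 for every bond to one less electronegative; C–C bonds are 0. Tallying each carbon:
C1: 1C, 1H, 1O, 1N → 0 − 1 + 1 + 1 = +1
C2: 2C, 2O → 0 + 2 = +2
C3: 2C, 1H, 1Br → 0 − 1 + 1 = 0
C4: 2C, 1H, 1Br → 0 − 1 + 1 = 0
C5: 1C, 1H, 1F, 1Cl → 0 − 1 + 1 + 1 = +1
Sum = +1 + 2 + 0 + 0 + 1 = +4.

+4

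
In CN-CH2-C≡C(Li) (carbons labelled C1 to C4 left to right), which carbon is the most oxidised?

Tallying each carbon's bonds:
C1: 1C, 3N → 0 + 3 = +3
C2: 2C, 2H → 0 − 2 = -2
C3: 4C → 0 = 0
C4: 3C, 1Li → 0 − 1 = -1
The most oxidised carbon is C1 at +3.

C1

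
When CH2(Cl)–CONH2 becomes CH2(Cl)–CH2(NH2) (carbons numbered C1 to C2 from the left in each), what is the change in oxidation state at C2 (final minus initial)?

-4

Before: C2 has 1 bond to C, 2 bonds to O, 1 bond to N → oxidation state +3.
After: C2 has 1 bond to C, 2 bonds to H, 1 bond to N → oxidation state -1.
Δ = -1 − (+3) = -4, so this is a reduction at C2.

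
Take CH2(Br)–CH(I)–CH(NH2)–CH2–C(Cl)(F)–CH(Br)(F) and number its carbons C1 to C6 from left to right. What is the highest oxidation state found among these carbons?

Each bond to a more electronegative atom (O, N, halogen) counts +1, each bond to a less electronegative atom (H, metal, B, Si) counts −1, and each C–C bond counts 0. Tallying each carbon:
C1: 1C, 2H, 1Br → 0 − 2 + 1 = -1
C2: 2C, 1H, 1I → 0 − 1 + 1 = 0
C3: 2C, 1H, 1N → 0 − 1 + 1 = 0
C4: 2C, 2H → 0 − 2 = -2
C5: 2C, 1F, 1Cl → 0 + 1 + 1 = +2
C6: 1C, 1H, 1F, 1Br → 0 − 1 + 1 + 1 = +1
The highest value is +2.

+2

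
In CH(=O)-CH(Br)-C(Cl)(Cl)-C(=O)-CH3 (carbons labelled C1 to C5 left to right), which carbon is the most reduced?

Count +1 for every bond to an atom more electronegative than carbon and −1 for every bond to one less electronegative; C–C bonds are 0. Tallying each carbon:
C1: 1C, 1H, 2O → 0 − 1 + 2 = +1
C2: 2C, 1H, 1Br → 0 − 1 + 1 = 0
C3: 2C, 2Cl → 0 + 2 = +2
C4: 2C, 2O → 0 + 2 = +2
C5: 1C, 3H → 0 − 3 = -3
The most reduced carbon is C5 at -3.

C5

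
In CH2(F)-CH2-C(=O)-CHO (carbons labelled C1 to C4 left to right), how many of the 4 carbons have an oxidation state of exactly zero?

Count +1 for every bond to an atom more electronegative than carbon and −1 for every bond to one less electronegative; C–C bonds are 0. Tallying each carbon:
C1: 1C, 2H, 1F → 0 − 2 + 1 = -1
C2: 2C, 2H → 0 − 2 = -2
C3: 2C, 2O → 0 + 2 = +2
C4: 1C, 1H, 2O → 0 − 1 + 2 = +1
0 carbons meet the condition.

0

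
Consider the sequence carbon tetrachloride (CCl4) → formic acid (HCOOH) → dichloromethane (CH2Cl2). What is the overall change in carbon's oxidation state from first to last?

Carbon oxidation states along the series — carbon tetrachloride: +4, formic acid: +2, dichloromethane: 0.
Net change = 0 − (+4) = -4.

-4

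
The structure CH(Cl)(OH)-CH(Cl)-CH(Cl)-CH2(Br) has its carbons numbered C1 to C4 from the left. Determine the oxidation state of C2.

0

Count +1 for every bond to an atom more electronegative than carbon and −1 for every bond to one less electronegative; C–C bonds are 0.
C2 has one bond to C (0), one bond to C (0), one bond to H (-1), one bond to Cl (+1).
Oxidation state = 0 + 0 − 1 + 1 = 0.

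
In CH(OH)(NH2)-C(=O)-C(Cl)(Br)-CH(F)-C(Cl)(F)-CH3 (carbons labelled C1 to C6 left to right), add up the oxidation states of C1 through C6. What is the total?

Tallying each carbon's bonds:
C1: 1C, 1H, 1O, 1N → 0 − 1 + 1 + 1 = +1
C2: 2C, 2O → 0 + 2 = +2
C3: 2C, 1Cl, 1Br → 0 + 1 + 1 = +2
C4: 2C, 1H, 1F → 0 − 1 + 1 = 0
C5: 2C, 1F, 1Cl → 0 + 1 + 1 = +2
C6: 1C, 3H → 0 − 3 = -3
Sum = +1 + 2 + 2 + 0 + 2 − 3 = +4.

+4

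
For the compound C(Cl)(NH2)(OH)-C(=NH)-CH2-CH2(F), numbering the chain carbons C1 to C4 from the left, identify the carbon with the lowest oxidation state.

C3

Count +1 for every bond to an atom more electronegative than carbon and −1 for every bond to one less electronegative; C–C bonds are 0. Tallying each carbon:
C1: 1C, 1O, 1N, 1Cl → 0 + 1 + 1 + 1 = +3
C2: 2C, 2N → 0 + 2 = +2
C3: 2C, 2H → 0 − 2 = -2
C4: 1C, 2H, 1F → 0 − 2 + 1 = -1
The most reduced carbon is C3 at -2.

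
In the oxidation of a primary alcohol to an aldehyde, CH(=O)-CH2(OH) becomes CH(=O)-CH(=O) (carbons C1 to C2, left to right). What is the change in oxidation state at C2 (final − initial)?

Before: C2 has 1 bond to C, 2 bonds to H, 1 bond to O → oxidation state -1.
After: C2 has 1 bond to C, 1 bond to H, 2 bonds to O → oxidation state +1.
Δ = +1 − (-1) = +2, so this is an oxidation at C2.

+2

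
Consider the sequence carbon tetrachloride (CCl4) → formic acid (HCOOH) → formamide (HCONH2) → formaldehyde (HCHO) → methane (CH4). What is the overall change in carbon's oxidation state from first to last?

Carbon oxidation states along the series — carbon tetrachloride: +4, formic acid: +2, formamide: +2, formaldehyde: 0, methane: -4.
Net change = -4 − (+4) = -8.

-8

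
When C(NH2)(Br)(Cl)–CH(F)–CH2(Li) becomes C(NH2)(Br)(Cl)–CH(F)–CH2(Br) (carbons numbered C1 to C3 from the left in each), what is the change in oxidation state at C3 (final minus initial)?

+2

Before: C3 has 1 bond to C, 2 bonds to H, 1 bond to Li → oxidation state -3.
After: C3 has 1 bond to C, 2 bonds to H, 1 bond to Br → oxidation state -1.
Δ = -1 − (-3) = +2, so this is an oxidation at C3.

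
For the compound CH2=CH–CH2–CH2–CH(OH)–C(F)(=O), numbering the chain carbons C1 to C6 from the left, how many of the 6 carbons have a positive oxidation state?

Tallying each carbon's bonds:
C1: 2C, 2H → 0 − 2 = -2
C2: 3C, 1H → 0 − 1 = -1
C3: 2C, 2H → 0 − 2 = -2
C4: 2C, 2H → 0 − 2 = -2
C5: 2C, 1H, 1O → 0 − 1 + 1 = 0
C6: 1C, 2O, 1F → 0 + 2 + 1 = +3
1 carbon (C6) meets the condition.

1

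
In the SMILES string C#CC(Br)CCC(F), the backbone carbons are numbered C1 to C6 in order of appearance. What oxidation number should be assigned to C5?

-2

Count +1 for every bond to an atom more electronegative than carbon and −1 for every bond to one less electronegative; C–C bonds are 0.
C5 has one bond to C (0), one bond to C (0), one bond to H (-1), one bond to H (-1).
Oxidation state = 0 + 0 − 1 − 1 = -2.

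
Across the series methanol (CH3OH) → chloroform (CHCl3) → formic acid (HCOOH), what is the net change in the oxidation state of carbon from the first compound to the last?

Carbon oxidation states along the series — methanol: -2, chloroform: +2, formic acid: +2.
Net change = +2 − (-2) = +4.

+4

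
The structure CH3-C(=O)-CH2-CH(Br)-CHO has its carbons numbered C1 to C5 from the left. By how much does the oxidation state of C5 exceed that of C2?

-1

C5: 1C, 1H, 2O → 0 − 1 + 2 = +1
C2: 2C, 2O → 0 + 2 = +2
Difference: +1 − (+2) = -1.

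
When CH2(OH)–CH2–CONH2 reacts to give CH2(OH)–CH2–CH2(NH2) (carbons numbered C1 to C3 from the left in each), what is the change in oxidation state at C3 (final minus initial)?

Before: C3 has 1 bond to C, 2 bonds to O, 1 bond to N → oxidation state +3.
After: C3 has 1 bond to C, 2 bonds to H, 1 bond to N → oxidation state -1.
Δ = -1 − (+3) = -4, so this is a reduction at C3.

-4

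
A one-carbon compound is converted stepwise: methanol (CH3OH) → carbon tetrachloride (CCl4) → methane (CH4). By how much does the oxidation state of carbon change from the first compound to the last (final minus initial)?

Carbon oxidation states along the series — methanol: -2, carbon tetrachloride: +4, methane: -4.
Net change = -4 − (-2) = -2.

-2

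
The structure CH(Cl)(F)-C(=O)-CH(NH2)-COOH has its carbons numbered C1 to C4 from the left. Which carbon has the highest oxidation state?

C4

Tallying each carbon's bonds:
C1: 1C, 1H, 1F, 1Cl → 0 − 1 + 1 + 1 = +1
C2: 2C, 2O → 0 + 2 = +2
C3: 2C, 1H, 1N → 0 − 1 + 1 = 0
C4: 1C, 3O → 0 + 3 = +3
The most oxidised carbon is C4 at +3.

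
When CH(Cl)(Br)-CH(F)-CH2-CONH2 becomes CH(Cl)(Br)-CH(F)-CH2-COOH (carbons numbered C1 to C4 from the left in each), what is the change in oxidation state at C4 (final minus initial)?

0

Before: C4 has 1 bond to C, 2 bonds to O, 1 bond to N → oxidation state +3.
After: C4 has 1 bond to C, 3 bonds to O → oxidation state +3.
Δ = +3 − (+3) = 0, so no net redox change at C4.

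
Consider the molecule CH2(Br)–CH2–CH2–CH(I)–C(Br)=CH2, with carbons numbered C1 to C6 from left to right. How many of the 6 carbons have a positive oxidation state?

1

Tallying each carbon's bonds:
C1: 1C, 2H, 1Br → 0 − 2 + 1 = -1
C2: 2C, 2H → 0 − 2 = -2
C3: 2C, 2H → 0 − 2 = -2
C4: 2C, 1H, 1I → 0 − 1 + 1 = 0
C5: 3C, 1Br → 0 + 1 = +1
C6: 2C, 2H → 0 − 2 = -2
1 carbon (C5) meets the condition.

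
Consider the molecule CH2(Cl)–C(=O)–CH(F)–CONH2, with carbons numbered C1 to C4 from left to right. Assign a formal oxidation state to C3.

0

Count +1 for every bond to an atom more electronegative than carbon and −1 for every bond to one less electronegative; C–C bonds are 0.
C3 has one bond to C (0), one bond to C (0), one bond to F (+1), one bond to H (-1).
Oxidation state = 0 + 0 + 1 − 1 = 0.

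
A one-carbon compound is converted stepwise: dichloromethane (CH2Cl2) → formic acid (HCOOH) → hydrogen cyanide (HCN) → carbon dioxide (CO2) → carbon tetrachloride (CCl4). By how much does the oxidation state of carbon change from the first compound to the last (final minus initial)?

+4

Carbon oxidation states along the series — dichloromethane: 0, formic acid: +2, hydrogen cyanide: +2, carbon dioxide: +4, carbon tetrachloride: +4.
Net change = +4 − (0) = +4.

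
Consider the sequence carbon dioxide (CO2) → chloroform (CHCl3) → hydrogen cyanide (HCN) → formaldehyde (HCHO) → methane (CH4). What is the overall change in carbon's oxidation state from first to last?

Carbon oxidation states along the series — carbon dioxide: +4, chloroform: +2, hydrogen cyanide: +2, formaldehyde: 0, methane: -4.
Net change = -4 − (+4) = -8.

-8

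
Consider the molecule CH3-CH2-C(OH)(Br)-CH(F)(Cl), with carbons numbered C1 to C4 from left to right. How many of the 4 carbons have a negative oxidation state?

Count +1 for every bond to an atom more electronegative than carbon and −1 for every bond to one less electronegative; C–C bonds are 0. Tallying each carbon:
C1: 1C, 3H → 0 − 3 = -3
C2: 2C, 2H → 0 − 2 = -2
C3: 2C, 1O, 1Br → 0 + 1 + 1 = +2
C4: 1C, 1H, 1F, 1Cl → 0 − 1 + 1 + 1 = +1
2 carbons (C1, C2) meet the condition.

2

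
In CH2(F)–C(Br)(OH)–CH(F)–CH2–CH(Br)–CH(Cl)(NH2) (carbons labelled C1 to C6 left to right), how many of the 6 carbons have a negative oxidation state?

Each bond to a more electronegative atom (O, N, halogen) counts +1, each bond to a less electronegative atom (H, metal, B, Si) counts −1, and each C–C bond counts 0. Tallying each carbon:
C1: 1C, 2H, 1F → 0 − 2 + 1 = -1
C2: 2C, 1O, 1Br → 0 + 1 + 1 = +2
C3: 2C, 1H, 1F → 0 − 1 + 1 = 0
C4: 2C, 2H → 0 − 2 = -2
C5: 2C, 1H, 1Br → 0 − 1 + 1 = 0
C6: 1C, 1H, 1N, 1Cl → 0 − 1 + 1 + 1 = +1
2 carbons (C1, C4) meet the condition.

2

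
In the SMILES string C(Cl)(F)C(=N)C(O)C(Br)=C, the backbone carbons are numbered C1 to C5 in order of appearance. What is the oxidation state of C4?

Bonds to more-electronegative neighbours contribute +1 each, bonds to H or metals contribute −1 each, and C–C bonds contribute 0.
C4 has one bond to C (0), a double bond to C (2×0 = 0), one bond to Br (+1).
Oxidation state = 0 + 0 + 1 = +1.

+1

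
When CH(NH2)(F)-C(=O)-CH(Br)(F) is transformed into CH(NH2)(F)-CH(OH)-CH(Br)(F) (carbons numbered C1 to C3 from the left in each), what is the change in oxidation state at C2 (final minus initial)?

Before: C2 has 2 bonds to C, 2 bonds to O → oxidation state +2.
After: C2 has 2 bonds to C, 1 bond to H, 1 bond to O → oxidation state 0.
Δ = 0 − (+2) = -2, so this is a reduction at C2.

-2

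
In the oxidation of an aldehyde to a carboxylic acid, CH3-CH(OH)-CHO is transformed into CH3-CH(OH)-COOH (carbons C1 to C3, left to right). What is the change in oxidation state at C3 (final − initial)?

+2

Before: C3 has 1 bond to C, 1 bond to H, 2 bonds to O → oxidation state +1.
After: C3 has 1 bond to C, 3 bonds to O → oxidation state +3.
Δ = +3 − (+1) = +2, so this is an oxidation at C3.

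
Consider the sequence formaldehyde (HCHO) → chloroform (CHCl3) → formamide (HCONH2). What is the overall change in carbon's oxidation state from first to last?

+2

Carbon oxidation states along the series — formaldehyde: 0, chloroform: +2, formamide: +2.
Net change = +2 − (0) = +2.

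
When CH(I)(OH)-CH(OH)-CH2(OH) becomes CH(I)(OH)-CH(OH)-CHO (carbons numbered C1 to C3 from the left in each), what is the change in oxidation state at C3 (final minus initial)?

+2

Before: C3 has 1 bond to C, 2 bonds to H, 1 bond to O → oxidation state -1.
After: C3 has 1 bond to C, 1 bond to H, 2 bonds to O → oxidation state +1.
Δ = +1 − (-1) = +2, so this is an oxidation at C3.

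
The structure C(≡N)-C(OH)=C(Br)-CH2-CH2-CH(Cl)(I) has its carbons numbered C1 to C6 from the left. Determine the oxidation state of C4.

-2

Bonds to more-electronegative neighbours contribute +1 each, bonds to H or metals contribute −1 each, and C–C bonds contribute 0.
C4 has one bond to C (0), one bond to C (0), one bond to H (-1), one bond to H (-1).
Oxidation state = 0 + 0 − 1 − 1 = -2.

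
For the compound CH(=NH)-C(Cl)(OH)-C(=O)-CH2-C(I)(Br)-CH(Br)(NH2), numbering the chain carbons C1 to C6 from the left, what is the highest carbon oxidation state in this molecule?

Bonds to more-electronegative neighbours contribute +1 each, bonds to H or metals contribute −1 each, and C–C bonds contribute 0. Tallying each carbon:
C1: 1C, 1H, 2N → 0 − 1 + 2 = +1
C2: 2C, 1O, 1Cl → 0 + 1 + 1 = +2
C3: 2C, 2O → 0 + 2 = +2
C4: 2C, 2H → 0 − 2 = -2
C5: 2C, 1Br, 1I → 0 + 1 + 1 = +2
C6: 1C, 1H, 1N, 1Br → 0 − 1 + 1 + 1 = +1
The highest value is +2.

+2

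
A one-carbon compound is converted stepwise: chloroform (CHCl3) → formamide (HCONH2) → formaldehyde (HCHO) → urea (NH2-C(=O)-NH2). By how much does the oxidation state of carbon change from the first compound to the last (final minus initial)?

Carbon oxidation states along the series — chloroform: +2, formamide: +2, formaldehyde: 0, urea: +4.
Net change = +4 − (+2) = +2.

+2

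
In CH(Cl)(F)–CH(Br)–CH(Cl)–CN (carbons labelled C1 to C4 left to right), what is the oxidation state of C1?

+1

C1 has one bond to C (0), one bond to Cl (+1), one bond to H (-1), one bond to F (+1).
Oxidation state = 0 + 1 − 1 + 1 = +1.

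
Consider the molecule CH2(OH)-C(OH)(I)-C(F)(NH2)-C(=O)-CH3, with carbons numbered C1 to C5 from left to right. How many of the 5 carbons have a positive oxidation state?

Tallying each carbon's bonds:
C1: 1C, 2H, 1O → 0 − 2 + 1 = -1
C2: 2C, 1O, 1I → 0 + 1 + 1 = +2
C3: 2C, 1N, 1F → 0 + 1 + 1 = +2
C4: 2C, 2O → 0 + 2 = +2
C5: 1C, 3H → 0 − 3 = -3
3 carbons (C2, C3, C4) meet the condition.

3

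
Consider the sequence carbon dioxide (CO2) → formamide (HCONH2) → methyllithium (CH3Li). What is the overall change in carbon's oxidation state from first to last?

-8

Carbon oxidation states along the series — carbon dioxide: +4, formamide: +2, methyllithium: -4.
Net change = -4 − (+4) = -8.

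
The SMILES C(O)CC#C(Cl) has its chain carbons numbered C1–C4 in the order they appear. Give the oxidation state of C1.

C1 has one bond to C (0), one bond to O (+1), one bond to H (-1), one bond to H (-1).
Oxidation state = 0 + 1 − 1 − 1 = -1.

-1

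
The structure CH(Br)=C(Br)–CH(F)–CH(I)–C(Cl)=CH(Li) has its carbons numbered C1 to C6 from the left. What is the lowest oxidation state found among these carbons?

Each bond to a more electronegative atom (O, N, halogen) counts +1, each bond to a less electronegative atom (H, metal, B, Si) counts −1, and each C–C bond counts 0. Tallying each carbon:
C1: 2C, 1H, 1Br → 0 − 1 + 1 = 0
C2: 3C, 1Br → 0 + 1 = +1
C3: 2C, 1H, 1F → 0 − 1 + 1 = 0
C4: 2C, 1H, 1I → 0 − 1 + 1 = 0
C5: 3C, 1Cl → 0 + 1 = +1
C6: 2C, 1H, 1Li → 0 − 1 − 1 = -2
The lowest value is -2.

-2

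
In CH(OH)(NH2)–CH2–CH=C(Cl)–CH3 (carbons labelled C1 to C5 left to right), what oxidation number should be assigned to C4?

Assign +1 per bond to O/N/halogen, −1 per bond to H or an electropositive element, and 0 per bond to carbon.
C4 has a double bond to C (2×0 = 0), one bond to C (0), one bond to Cl (+1).
Oxidation state = 0 + 0 + 1 = +1.

+1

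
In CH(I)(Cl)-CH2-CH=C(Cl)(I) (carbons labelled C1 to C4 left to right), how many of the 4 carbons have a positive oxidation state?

Tallying each carbon's bonds:
C1: 1C, 1H, 1Cl, 1I → 0 − 1 + 1 + 1 = +1
C2: 2C, 2H → 0 − 2 = -2
C3: 3C, 1H → 0 − 1 = -1
C4: 2C, 1Cl, 1I → 0 + 1 + 1 = +2
2 carbons (C1, C4) meet the condition.

2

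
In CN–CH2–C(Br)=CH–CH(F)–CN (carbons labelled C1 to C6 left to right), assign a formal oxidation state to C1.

Bonds to more-electronegative neighbours contribute +1 each, bonds to H or metals contribute −1 each, and C–C bonds contribute 0.
C1 has one bond to C (0), a triple bond to N (3×+1 = +3).
Oxidation state = 0 + 3 = +3.

+3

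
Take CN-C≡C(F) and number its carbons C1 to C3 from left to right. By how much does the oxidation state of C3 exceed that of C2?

C3: 3C, 1F → 0 + 1 = +1
C2: 4C → 0 = 0
Difference: +1 − (0) = +1.

+1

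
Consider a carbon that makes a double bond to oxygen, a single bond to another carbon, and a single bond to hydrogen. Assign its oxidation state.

+1

The carbon has one bond to C (0), a double bond to O (2×+1 = +2), one bond to H (-1).
Oxidation state = 0 + 2 − 1 = +1.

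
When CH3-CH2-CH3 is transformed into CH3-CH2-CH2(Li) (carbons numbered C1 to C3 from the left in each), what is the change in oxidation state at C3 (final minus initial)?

Before: C3 has 1 bond to C, 3 bonds to H → oxidation state -3.
After: C3 has 1 bond to C, 2 bonds to H, 1 bond to Li → oxidation state -3.
Δ = -3 − (-3) = 0, so no net redox change at C3.

0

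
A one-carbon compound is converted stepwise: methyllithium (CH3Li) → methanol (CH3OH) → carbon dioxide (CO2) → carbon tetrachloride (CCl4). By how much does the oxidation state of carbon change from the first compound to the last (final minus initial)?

+8

Carbon oxidation states along the series — methyllithium: -4, methanol: -2, carbon dioxide: +4, carbon tetrachloride: +4.
Net change = +4 − (-4) = +8.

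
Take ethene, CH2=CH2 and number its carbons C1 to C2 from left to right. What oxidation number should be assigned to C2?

C2 has one bond to H (-1), one bond to H (-1), a double bond to C (2×0 = 0).
Oxidation state = -1 − 1 + 0 = -2.

-2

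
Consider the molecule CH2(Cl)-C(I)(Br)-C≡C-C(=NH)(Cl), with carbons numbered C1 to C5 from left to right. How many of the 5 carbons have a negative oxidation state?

1

Each bond to a more electronegative atom (O, N, halogen) counts +1, each bond to a less electronegative atom (H, metal, B, Si) counts −1, and each C–C bond counts 0. Tallying each carbon:
C1: 1C, 2H, 1Cl → 0 − 2 + 1 = -1
C2: 2C, 1Br, 1I → 0 + 1 + 1 = +2
C3: 4C → 0 = 0
C4: 4C → 0 = 0
C5: 1C, 2N, 1Cl → 0 + 2 + 1 = +3
1 carbon (C1) meets the condition.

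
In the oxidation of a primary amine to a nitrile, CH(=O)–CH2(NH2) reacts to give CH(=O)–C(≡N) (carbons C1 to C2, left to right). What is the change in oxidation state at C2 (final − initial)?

+4

Before: C2 has 1 bond to C, 2 bonds to H, 1 bond to N → oxidation state -1.
After: C2 has 1 bond to C, 3 bonds to N → oxidation state +3.
Δ = +3 − (-1) = +4, so this is an oxidation at C2.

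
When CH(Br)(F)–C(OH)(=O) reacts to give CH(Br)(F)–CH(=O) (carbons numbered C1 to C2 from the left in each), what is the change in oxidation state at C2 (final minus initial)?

Before: C2 has 1 bond to C, 3 bonds to O → oxidation state +3.
After: C2 has 1 bond to C, 1 bond to H, 2 bonds to O → oxidation state +1.
Δ = +1 − (+3) = -2, so this is a reduction at C2.

-2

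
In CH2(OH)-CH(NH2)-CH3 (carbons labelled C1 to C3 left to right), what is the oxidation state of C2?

C2 has one bond to C (0), one bond to C (0), one bond to H (-1), one bond to N (+1).
Oxidation state = 0 + 0 − 1 + 1 = 0.

0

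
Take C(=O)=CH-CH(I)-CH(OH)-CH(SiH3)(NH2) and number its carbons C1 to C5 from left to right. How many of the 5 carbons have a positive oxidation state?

Each bond to a more electronegative atom (O, N, halogen) counts +1, each bond to a less electronegative atom (H, metal, B, Si) counts −1, and each C–C bond counts 0. Tallying each carbon:
C1: 2C, 2O → 0 + 2 = +2
C2: 3C, 1H → 0 − 1 = -1
C3: 2C, 1H, 1I → 0 − 1 + 1 = 0
C4: 2C, 1H, 1O → 0 − 1 + 1 = 0
C5: 1C, 1H, 1N, 1Si → 0 − 1 + 1 − 1 = -1
1 carbon (C1) meets the condition.

1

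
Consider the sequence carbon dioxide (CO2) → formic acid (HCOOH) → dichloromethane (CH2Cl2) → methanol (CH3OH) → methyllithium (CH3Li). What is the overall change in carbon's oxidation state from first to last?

Carbon oxidation states along the series — carbon dioxide: +4, formic acid: +2, dichloromethane: 0, methanol: -2, methyllithium: -4.
Net change = -4 − (+4) = -8.

-8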